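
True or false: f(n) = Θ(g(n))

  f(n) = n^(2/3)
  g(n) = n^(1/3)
False

f(n) = n^(2/3) is O(n^(2/3)), and g(n) = n^(1/3) is O(n^(1/3)).
Since they have different growth rates, f(n) = Θ(g(n)) is false.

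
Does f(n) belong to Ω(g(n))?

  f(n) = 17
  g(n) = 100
True

f(n) = 17 and g(n) = 100 are both O(1).
Big-Ω permits equal growth rates (f ≥ c·g for some c > 0), so f(n) = Ω(g(n)) is true.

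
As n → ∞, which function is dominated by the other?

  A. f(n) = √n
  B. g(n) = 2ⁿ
A

f(n) = √n is O(√n), while g(n) = 2ⁿ is O(2ⁿ).
Since O(√n) grows slower than O(2ⁿ), f(n) is dominated.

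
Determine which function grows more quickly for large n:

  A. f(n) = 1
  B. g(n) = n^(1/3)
B

f(n) = 1 is O(1), while g(n) = n^(1/3) is O(n^(1/3)).
Since O(n^(1/3)) grows faster than O(1), g(n) dominates.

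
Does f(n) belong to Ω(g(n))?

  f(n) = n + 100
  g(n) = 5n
True

f(n) = n + 100 and g(n) = 5n are both O(n).
Big-Ω permits equal growth rates (f ≥ c·g for some c > 0), so f(n) = Ω(g(n)) is true.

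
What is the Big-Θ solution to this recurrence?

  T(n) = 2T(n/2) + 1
Θ(n)

Master Theorem: a = 2, b = 2, f(n) = 1.
Compute the critical exponent d = log₂(2) = 1.
Compare f(n) = Θ(1) against n^d:
  k = 0 < d = 1, so f(n) = O(n^(d-ε)) — Case 1.
  The recursion cost dominates: T(n) = Θ(n^d) = Θ(n).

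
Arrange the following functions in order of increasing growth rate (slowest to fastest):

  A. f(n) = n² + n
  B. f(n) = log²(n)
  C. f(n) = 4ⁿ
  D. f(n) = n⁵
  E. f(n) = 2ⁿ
B < A < D < E < C

Comparing growth rates:
B = log²(n) is O(log² n)
A = n² + n is O(n²)
D = n⁵ is O(n⁵)
E = 2ⁿ is O(2ⁿ)
C = 4ⁿ is O(4ⁿ)

Therefore, the order from slowest to fastest is: B < A < D < E < C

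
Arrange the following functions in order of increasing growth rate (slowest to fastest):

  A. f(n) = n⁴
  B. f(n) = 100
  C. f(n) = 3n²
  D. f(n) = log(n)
B < D < C < A

Comparing growth rates:
B = 100 is O(1)
D = log(n) is O(log n)
C = 3n² is O(n²)
A = n⁴ is O(n⁴)

Therefore, the order from slowest to fastest is: B < D < C < A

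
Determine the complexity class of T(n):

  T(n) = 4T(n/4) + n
Θ(n log n)

Master Theorem: a = 4, b = 4, f(n) = n.
Compute the critical exponent d = log₄(4) = 1.
Compare f(n) = Θ(n) against n^d:
  k = 1 = d, so f(n) = Θ(n^d) — Case 2.
  Work is balanced across levels: T(n) = Θ(n^d log n) = Θ(n log n).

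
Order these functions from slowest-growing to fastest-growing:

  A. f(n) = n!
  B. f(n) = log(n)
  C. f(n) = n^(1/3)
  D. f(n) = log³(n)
B < D < C < A

Comparing growth rates:
B = log(n) is O(log n)
D = log³(n) is O(log³ n)
C = n^(1/3) is O(n^(1/3))
A = n! is O(n!)

Therefore, the order from slowest to fastest is: B < D < C < A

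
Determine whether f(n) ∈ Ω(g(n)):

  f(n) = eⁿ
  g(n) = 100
True

f(n) = eⁿ is O(eⁿ), and g(n) = 100 is O(1).
Since O(eⁿ) grows at least as fast as O(1), f(n) = Ω(g(n)) is true.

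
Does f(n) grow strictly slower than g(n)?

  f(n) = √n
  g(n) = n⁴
True

f(n) = √n is O(√n), and g(n) = n⁴ is O(n⁴).
Since O(√n) grows strictly slower than O(n⁴), f(n) = o(g(n)) is true.
This means lim(n→∞) f(n)/g(n) = 0.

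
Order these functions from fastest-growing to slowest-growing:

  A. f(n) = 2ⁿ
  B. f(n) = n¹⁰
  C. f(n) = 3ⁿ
C > A > B

Comparing growth rates:
C = 3ⁿ is O(3ⁿ)
A = 2ⁿ is O(2ⁿ)
B = n¹⁰ is O(n¹⁰)

Therefore, the order from fastest to slowest is: C > A > B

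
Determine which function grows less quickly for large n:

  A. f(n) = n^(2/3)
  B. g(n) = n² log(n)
A

f(n) = n^(2/3) is O(n^(2/3)), while g(n) = n² log(n) is O(n² log n).
Since O(n^(2/3)) grows slower than O(n² log n), f(n) is dominated.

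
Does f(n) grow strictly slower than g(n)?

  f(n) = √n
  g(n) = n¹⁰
True

f(n) = √n is O(√n), and g(n) = n¹⁰ is O(n¹⁰).
Since O(√n) grows strictly slower than O(n¹⁰), f(n) = o(g(n)) is true.
This means lim(n→∞) f(n)/g(n) = 0.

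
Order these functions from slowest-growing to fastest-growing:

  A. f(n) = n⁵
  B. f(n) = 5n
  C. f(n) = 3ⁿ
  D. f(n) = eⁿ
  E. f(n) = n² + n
B < E < A < D < C

Comparing growth rates:
B = 5n is O(n)
E = n² + n is O(n²)
A = n⁵ is O(n⁵)
D = eⁿ is O(eⁿ)
C = 3ⁿ is O(3ⁿ)

Therefore, the order from slowest to fastest is: B < E < A < D < C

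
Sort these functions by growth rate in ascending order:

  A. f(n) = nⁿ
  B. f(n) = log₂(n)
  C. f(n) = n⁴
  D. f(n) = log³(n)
B < D < C < A

Comparing growth rates:
B = log₂(n) is O(log n)
D = log³(n) is O(log³ n)
C = n⁴ is O(n⁴)
A = nⁿ is O(nⁿ)

Therefore, the order from slowest to fastest is: B < D < C < A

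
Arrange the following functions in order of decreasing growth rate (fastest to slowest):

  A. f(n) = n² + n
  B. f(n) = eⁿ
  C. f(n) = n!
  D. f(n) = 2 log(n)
C > B > A > D

Comparing growth rates:
C = n! is O(n!)
B = eⁿ is O(eⁿ)
A = n² + n is O(n²)
D = 2 log(n) is O(log n)

Therefore, the order from fastest to slowest is: C > B > A > D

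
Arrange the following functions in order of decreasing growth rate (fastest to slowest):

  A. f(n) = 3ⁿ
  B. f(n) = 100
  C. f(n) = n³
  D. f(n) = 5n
A > C > D > B

Comparing growth rates:
A = 3ⁿ is O(3ⁿ)
C = n³ is O(n³)
D = 5n is O(n)
B = 100 is O(1)

Therefore, the order from fastest to slowest is: A > C > D > B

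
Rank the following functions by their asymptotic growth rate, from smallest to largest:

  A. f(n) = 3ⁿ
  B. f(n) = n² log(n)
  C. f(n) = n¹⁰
B < C < A

Comparing growth rates:
B = n² log(n) is O(n² log n)
C = n¹⁰ is O(n¹⁰)
A = 3ⁿ is O(3ⁿ)

Therefore, the order from slowest to fastest is: B < C < A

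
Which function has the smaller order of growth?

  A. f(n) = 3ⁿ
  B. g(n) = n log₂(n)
B

f(n) = 3ⁿ is O(3ⁿ), while g(n) = n log₂(n) is O(n log n).
Since O(n log n) grows slower than O(3ⁿ), g(n) is dominated.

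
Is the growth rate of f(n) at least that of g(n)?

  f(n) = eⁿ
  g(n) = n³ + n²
True

f(n) = eⁿ is O(eⁿ), and g(n) = n³ + n² is O(n³).
Since O(eⁿ) grows at least as fast as O(n³), f(n) = Ω(g(n)) is true.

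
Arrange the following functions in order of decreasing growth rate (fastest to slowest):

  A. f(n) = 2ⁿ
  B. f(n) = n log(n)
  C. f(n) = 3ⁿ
C > A > B

Comparing growth rates:
C = 3ⁿ is O(3ⁿ)
A = 2ⁿ is O(2ⁿ)
B = n log(n) is O(n log n)

Therefore, the order from fastest to slowest is: C > A > B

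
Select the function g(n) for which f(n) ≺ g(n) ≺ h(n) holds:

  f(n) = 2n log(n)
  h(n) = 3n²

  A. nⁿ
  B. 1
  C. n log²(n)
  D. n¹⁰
C

We need g(n) with 2n log(n) = o(g(n)) and g(n) = o(3n²), i.e. O(n log n) ≺ g ≺ O(n²).
Check each option:
  A. nⁿ — O(nⁿ) does not grow strictly slower than h(n)
  B. 1 — O(1) does not grow strictly faster than f(n)
  C. n log²(n) — O(n log² n) is strictly between O(n log n) and O(n²) ✓
  D. n¹⁰ — O(n¹⁰) does not grow strictly slower than h(n)

Only option C (n log²(n)) lies strictly between.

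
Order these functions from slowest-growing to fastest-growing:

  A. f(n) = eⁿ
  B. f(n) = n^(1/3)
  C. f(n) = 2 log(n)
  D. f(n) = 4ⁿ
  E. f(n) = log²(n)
C < E < B < A < D

Comparing growth rates:
C = 2 log(n) is O(log n)
E = log²(n) is O(log² n)
B = n^(1/3) is O(n^(1/3))
A = eⁿ is O(eⁿ)
D = 4ⁿ is O(4ⁿ)

Therefore, the order from slowest to fastest is: C < E < B < A < D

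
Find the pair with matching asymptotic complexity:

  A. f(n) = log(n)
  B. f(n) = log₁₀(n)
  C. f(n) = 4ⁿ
A and B

Examining each function:
  A. log(n) is O(log n)
  B. log₁₀(n) is O(log n)
  C. 4ⁿ is O(4ⁿ)

Functions A and B both have the same complexity class.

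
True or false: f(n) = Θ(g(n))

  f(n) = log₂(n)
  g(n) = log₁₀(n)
True

f(n) = log₂(n) and g(n) = log₁₀(n) are both O(log n).
Since they have the same asymptotic growth rate, f(n) = Θ(g(n)) is true.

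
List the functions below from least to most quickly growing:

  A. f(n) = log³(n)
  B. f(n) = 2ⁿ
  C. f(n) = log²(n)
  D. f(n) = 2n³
C < A < D < B

Comparing growth rates:
C = log²(n) is O(log² n)
A = log³(n) is O(log³ n)
D = 2n³ is O(n³)
B = 2ⁿ is O(2ⁿ)

Therefore, the order from slowest to fastest is: C < A < D < B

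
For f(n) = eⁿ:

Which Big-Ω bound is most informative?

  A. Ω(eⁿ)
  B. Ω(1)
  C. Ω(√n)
A

f(n) = eⁿ is Ω(eⁿ).
All listed options are valid Big-Ω bounds (lower bounds),
but Ω(eⁿ) is the tightest (largest valid bound).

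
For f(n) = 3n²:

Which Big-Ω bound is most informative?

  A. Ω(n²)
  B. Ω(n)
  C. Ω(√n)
A

f(n) = 3n² is Ω(n²).
All listed options are valid Big-Ω bounds (lower bounds),
but Ω(n²) is the tightest (largest valid bound).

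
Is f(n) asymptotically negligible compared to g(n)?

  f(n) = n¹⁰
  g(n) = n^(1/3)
False

f(n) = n¹⁰ is O(n¹⁰), and g(n) = n^(1/3) is O(n^(1/3)).
Since O(n¹⁰) grows faster than or equal to O(n^(1/3)), f(n) = o(g(n)) is false.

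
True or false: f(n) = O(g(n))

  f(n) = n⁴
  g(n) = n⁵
True

f(n) = n⁴ is O(n⁴), and g(n) = n⁵ is O(n⁵).
Since O(n⁴) ⊆ O(n⁵) (f grows no faster than g), f(n) = O(g(n)) is true.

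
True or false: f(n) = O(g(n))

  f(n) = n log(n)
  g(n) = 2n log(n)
True

f(n) = n log(n) and g(n) = 2n log(n) are both O(n log n).
Big-O permits equal growth rates (f ≤ c·g for some c), so f(n) = O(g(n)) is true.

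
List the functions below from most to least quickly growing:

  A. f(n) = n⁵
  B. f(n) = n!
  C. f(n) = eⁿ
B > C > A

Comparing growth rates:
B = n! is O(n!)
C = eⁿ is O(eⁿ)
A = n⁵ is O(n⁵)

Therefore, the order from fastest to slowest is: B > C > A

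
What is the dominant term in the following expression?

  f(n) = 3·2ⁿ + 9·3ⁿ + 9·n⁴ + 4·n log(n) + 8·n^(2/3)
9·3ⁿ

Looking at each term:
  - 3·2ⁿ is O(2ⁿ)
  - 9·3ⁿ is O(3ⁿ)
  - 9·n⁴ is O(n⁴)
  - 4·n log(n) is O(n log n)
  - 8·n^(2/3) is O(n^(2/3))

The term 9·3ⁿ (O(3ⁿ)) grows fastest and dominates all others.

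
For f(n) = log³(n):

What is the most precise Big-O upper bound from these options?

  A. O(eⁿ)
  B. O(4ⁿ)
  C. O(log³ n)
C

f(n) = log³(n) is O(log³ n).
All listed options are valid Big-O bounds (upper bounds),
but O(log³ n) is the tightest (smallest valid bound).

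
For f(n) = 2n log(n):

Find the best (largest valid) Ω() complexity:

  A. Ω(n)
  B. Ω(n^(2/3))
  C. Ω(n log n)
C

f(n) = 2n log(n) is Ω(n log n).
All listed options are valid Big-Ω bounds (lower bounds),
but Ω(n log n) is the tightest (largest valid bound).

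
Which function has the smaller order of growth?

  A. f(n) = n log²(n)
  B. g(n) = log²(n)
B

f(n) = n log²(n) is O(n log² n), while g(n) = log²(n) is O(log² n).
Since O(log² n) grows slower than O(n log² n), g(n) is dominated.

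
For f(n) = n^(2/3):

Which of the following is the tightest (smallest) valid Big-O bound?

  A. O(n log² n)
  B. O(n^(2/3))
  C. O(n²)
B

f(n) = n^(2/3) is O(n^(2/3)).
All listed options are valid Big-O bounds (upper bounds),
but O(n^(2/3)) is the tightest (smallest valid bound).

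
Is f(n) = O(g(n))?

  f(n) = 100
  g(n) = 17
True

f(n) = 100 and g(n) = 17 are both O(1).
Big-O permits equal growth rates (f ≤ c·g for some c), so f(n) = O(g(n)) is true.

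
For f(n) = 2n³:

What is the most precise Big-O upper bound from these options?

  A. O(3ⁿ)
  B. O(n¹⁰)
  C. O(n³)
C

f(n) = 2n³ is O(n³).
All listed options are valid Big-O bounds (upper bounds),
but O(n³) is the tightest (smallest valid bound).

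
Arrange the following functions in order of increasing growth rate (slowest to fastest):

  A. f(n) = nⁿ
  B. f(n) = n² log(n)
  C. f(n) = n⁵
B < C < A

Comparing growth rates:
B = n² log(n) is O(n² log n)
C = n⁵ is O(n⁵)
A = nⁿ is O(nⁿ)

Therefore, the order from slowest to fastest is: B < C < A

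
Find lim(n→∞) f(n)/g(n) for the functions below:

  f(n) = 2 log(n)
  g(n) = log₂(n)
log(4)

Since 2 log(n) and log₂(n) have the same growth rate (O(log n)),
the ratio converges to a constant: log(4).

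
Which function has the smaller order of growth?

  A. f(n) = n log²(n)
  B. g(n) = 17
B

f(n) = n log²(n) is O(n log² n), while g(n) = 17 is O(1).
Since O(1) grows slower than O(n log² n), g(n) is dominated.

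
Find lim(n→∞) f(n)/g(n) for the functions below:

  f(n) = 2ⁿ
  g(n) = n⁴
∞

Since 2ⁿ (O(2ⁿ)) grows faster than n⁴ (O(n⁴)),
the ratio f(n)/g(n) → ∞ as n → ∞.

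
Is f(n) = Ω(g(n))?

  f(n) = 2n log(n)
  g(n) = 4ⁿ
False

f(n) = 2n log(n) is O(n log n), and g(n) = 4ⁿ is O(4ⁿ).
Since O(n log n) grows slower than O(4ⁿ), f(n) = Ω(g(n)) is false.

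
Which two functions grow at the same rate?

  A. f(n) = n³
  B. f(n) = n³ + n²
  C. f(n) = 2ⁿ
A and B

Examining each function:
  A. n³ is O(n³)
  B. n³ + n² is O(n³)
  C. 2ⁿ is O(2ⁿ)

Functions A and B both have the same complexity class.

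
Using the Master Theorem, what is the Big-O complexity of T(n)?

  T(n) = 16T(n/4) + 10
Θ(n²)

Master Theorem: a = 16, b = 4, f(n) = 10.
Compute the critical exponent d = log₄(16) = 2.
Compare f(n) = Θ(1) against n^d:
  k = 0 < d = 2, so f(n) = O(n^(d-ε)) — Case 1.
  The recursion cost dominates: T(n) = Θ(n^d) = Θ(n²).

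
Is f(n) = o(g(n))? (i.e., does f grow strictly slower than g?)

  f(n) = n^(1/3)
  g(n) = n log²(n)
True

f(n) = n^(1/3) is O(n^(1/3)), and g(n) = n log²(n) is O(n log² n).
Since O(n^(1/3)) grows strictly slower than O(n log² n), f(n) = o(g(n)) is true.
This means lim(n→∞) f(n)/g(n) = 0.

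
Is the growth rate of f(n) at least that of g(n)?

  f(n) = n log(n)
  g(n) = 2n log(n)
True

f(n) = n log(n) and g(n) = 2n log(n) are both O(n log n).
Big-Ω permits equal growth rates (f ≥ c·g for some c > 0), so f(n) = Ω(g(n)) is true.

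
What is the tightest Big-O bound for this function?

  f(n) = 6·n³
O(n³)

The dominant term in 6·n³ is 6·n³, which is Θ(n³).
Constants are absorbed, so the tightest bound is O(n³).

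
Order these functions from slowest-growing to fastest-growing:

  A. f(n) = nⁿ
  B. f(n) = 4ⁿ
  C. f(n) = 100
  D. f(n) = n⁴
C < D < B < A

Comparing growth rates:
C = 100 is O(1)
D = n⁴ is O(n⁴)
B = 4ⁿ is O(4ⁿ)
A = nⁿ is O(nⁿ)

Therefore, the order from slowest to fastest is: C < D < B < A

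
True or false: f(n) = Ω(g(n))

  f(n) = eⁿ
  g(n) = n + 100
True

f(n) = eⁿ is O(eⁿ), and g(n) = n + 100 is O(n).
Since O(eⁿ) grows at least as fast as O(n), f(n) = Ω(g(n)) is true.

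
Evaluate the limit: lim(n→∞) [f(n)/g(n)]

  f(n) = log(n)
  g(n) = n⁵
0

Since log(n) (O(log n)) grows slower than n⁵ (O(n⁵)),
the ratio f(n)/g(n) → 0 as n → ∞.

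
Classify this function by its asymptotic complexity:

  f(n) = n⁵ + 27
O(n⁵)

The dominant term in n⁵ + 27 is n⁵, which is Θ(n⁵).
Lower-order terms (27) are asymptotically negligible.
Constants are absorbed, so the tightest bound is O(n⁵).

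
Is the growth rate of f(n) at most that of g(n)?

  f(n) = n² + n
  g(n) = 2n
False

f(n) = n² + n is O(n²), and g(n) = 2n is O(n).
Since O(n²) grows faster than O(n), f(n) = O(g(n)) is false.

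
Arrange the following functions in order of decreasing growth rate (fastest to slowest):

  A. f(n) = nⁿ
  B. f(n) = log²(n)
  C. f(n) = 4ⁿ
A > C > B

Comparing growth rates:
A = nⁿ is O(nⁿ)
C = 4ⁿ is O(4ⁿ)
B = log²(n) is O(log² n)

Therefore, the order from fastest to slowest is: A > C > B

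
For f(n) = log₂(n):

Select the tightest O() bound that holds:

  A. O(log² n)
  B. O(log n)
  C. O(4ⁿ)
B

f(n) = log₂(n) is O(log n).
All listed options are valid Big-O bounds (upper bounds),
but O(log n) is the tightest (smallest valid bound).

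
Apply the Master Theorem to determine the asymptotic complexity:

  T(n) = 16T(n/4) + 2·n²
Θ(n² log n)

Master Theorem: a = 16, b = 4, f(n) = 2·n².
Compute the critical exponent d = log₄(16) = 2.
Compare f(n) = Θ(n²) against n^d:
  k = 2 = d, so f(n) = Θ(n^d) — Case 2.
  Work is balanced across levels: T(n) = Θ(n^d log n) = Θ(n² log n).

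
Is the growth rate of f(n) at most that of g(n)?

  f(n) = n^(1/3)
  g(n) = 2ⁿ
True

f(n) = n^(1/3) is O(n^(1/3)), and g(n) = 2ⁿ is O(2ⁿ).
Since O(n^(1/3)) ⊆ O(2ⁿ) (f grows no faster than g), f(n) = O(g(n)) is true.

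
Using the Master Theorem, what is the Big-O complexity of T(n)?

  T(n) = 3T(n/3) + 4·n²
Θ(n²)

Master Theorem: a = 3, b = 3, f(n) = 4·n².
Compute the critical exponent d = log₃(3) = 1.
Compare f(n) = Θ(n²) against n^d:
  k = 2 > d = 1, so f(n) = Ω(n^(d+ε)) — Case 3.
  Regularity: a·(n/b)^2/n^2 = a/b^2 = 3/9 < 1 ✓.
  The top-level work dominates: T(n) = Θ(f(n)) = Θ(n²).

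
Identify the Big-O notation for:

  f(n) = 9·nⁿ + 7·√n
O(nⁿ)

The dominant term in 9·nⁿ + 7·√n is 9·nⁿ, which is Θ(nⁿ).
Lower-order terms (7·√n) are asymptotically negligible.
Constants are absorbed, so the tightest bound is O(nⁿ).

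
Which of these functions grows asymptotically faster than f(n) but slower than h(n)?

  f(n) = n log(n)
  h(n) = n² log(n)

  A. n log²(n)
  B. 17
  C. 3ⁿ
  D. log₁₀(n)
A

We need g(n) with n log(n) = o(g(n)) and g(n) = o(n² log(n)), i.e. O(n log n) ≺ g ≺ O(n² log n).
Check each option:
  A. n log²(n) — O(n log² n) is strictly between O(n log n) and O(n² log n) ✓
  B. 17 — O(1) does not grow strictly faster than f(n)
  C. 3ⁿ — O(3ⁿ) does not grow strictly slower than h(n)
  D. log₁₀(n) — O(log n) does not grow strictly faster than f(n)

Only option A (n log²(n)) lies strictly between.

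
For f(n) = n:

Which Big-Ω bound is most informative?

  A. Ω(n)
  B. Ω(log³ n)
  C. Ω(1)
A

f(n) = n is Ω(n).
All listed options are valid Big-Ω bounds (lower bounds),
but Ω(n) is the tightest (largest valid bound).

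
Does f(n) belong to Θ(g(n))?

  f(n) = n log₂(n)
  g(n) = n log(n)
True

f(n) = n log₂(n) and g(n) = n log(n) are both O(n log n).
Since they have the same asymptotic growth rate, f(n) = Θ(g(n)) is true.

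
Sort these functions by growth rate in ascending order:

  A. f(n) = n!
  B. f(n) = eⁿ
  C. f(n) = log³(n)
C < B < A

Comparing growth rates:
C = log³(n) is O(log³ n)
B = eⁿ is O(eⁿ)
A = n! is O(n!)

Therefore, the order from slowest to fastest is: C < B < A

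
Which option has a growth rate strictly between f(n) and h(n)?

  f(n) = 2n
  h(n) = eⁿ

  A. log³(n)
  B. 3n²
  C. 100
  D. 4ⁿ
B

We need g(n) with 2n = o(g(n)) and g(n) = o(eⁿ), i.e. O(n) ≺ g ≺ O(eⁿ).
Check each option:
  A. log³(n) — O(log³ n) does not grow strictly faster than f(n)
  B. 3n² — O(n²) is strictly between O(n) and O(eⁿ) ✓
  C. 100 — O(1) does not grow strictly faster than f(n)
  D. 4ⁿ — O(4ⁿ) does not grow strictly slower than h(n)

Only option B (3n²) lies strictly between.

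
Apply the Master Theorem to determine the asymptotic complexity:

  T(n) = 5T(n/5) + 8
Θ(n)

Master Theorem: a = 5, b = 5, f(n) = 8.
Compute the critical exponent d = log₅(5) = 1.
Compare f(n) = Θ(1) against n^d:
  k = 0 < d = 1, so f(n) = O(n^(d-ε)) — Case 1.
  The recursion cost dominates: T(n) = Θ(n^d) = Θ(n).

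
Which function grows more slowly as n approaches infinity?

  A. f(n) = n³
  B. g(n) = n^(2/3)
B

f(n) = n³ is O(n³), while g(n) = n^(2/3) is O(n^(2/3)).
Since O(n^(2/3)) grows slower than O(n³), g(n) is dominated.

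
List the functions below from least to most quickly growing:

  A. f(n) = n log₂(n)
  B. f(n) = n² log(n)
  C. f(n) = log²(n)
C < A < B

Comparing growth rates:
C = log²(n) is O(log² n)
A = n log₂(n) is O(n log n)
B = n² log(n) is O(n² log n)

Therefore, the order from slowest to fastest is: C < A < B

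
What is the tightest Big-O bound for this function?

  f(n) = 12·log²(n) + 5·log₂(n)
O(log² n)

The dominant term in 12·log²(n) + 5·log₂(n) is 12·log²(n), which is Θ(log² n).
Lower-order terms (5·log₂(n)) are asymptotically negligible.
Constants are absorbed, so the tightest bound is O(log² n).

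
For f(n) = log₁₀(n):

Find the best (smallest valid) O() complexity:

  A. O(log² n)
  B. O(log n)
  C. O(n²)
B

f(n) = log₁₀(n) is O(log n).
All listed options are valid Big-O bounds (upper bounds),
but O(log n) is the tightest (smallest valid bound).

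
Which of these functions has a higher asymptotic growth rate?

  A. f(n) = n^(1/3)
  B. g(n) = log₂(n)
A

f(n) = n^(1/3) is O(n^(1/3)), while g(n) = log₂(n) is O(log n).
Since O(n^(1/3)) grows faster than O(log n), f(n) dominates.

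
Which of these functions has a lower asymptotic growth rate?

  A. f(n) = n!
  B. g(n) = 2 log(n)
B

f(n) = n! is O(n!), while g(n) = 2 log(n) is O(log n).
Since O(log n) grows slower than O(n!), g(n) is dominated.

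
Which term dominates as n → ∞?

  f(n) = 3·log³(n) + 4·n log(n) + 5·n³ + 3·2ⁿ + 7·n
3·2ⁿ

Looking at each term:
  - 3·log³(n) is O(log³ n)
  - 4·n log(n) is O(n log n)
  - 5·n³ is O(n³)
  - 3·2ⁿ is O(2ⁿ)
  - 7·n is O(n)

The term 3·2ⁿ (O(2ⁿ)) grows fastest and dominates all others.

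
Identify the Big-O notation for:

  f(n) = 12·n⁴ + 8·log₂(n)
O(n⁴)

The dominant term in 12·n⁴ + 8·log₂(n) is 12·n⁴, which is Θ(n⁴).
Lower-order terms (8·log₂(n)) are asymptotically negligible.
Constants are absorbed, so the tightest bound is O(n⁴).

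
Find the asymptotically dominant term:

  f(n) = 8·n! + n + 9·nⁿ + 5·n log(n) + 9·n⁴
9·nⁿ

Looking at each term:
  - 8·n! is O(n!)
  - n is O(n)
  - 9·nⁿ is O(nⁿ)
  - 5·n log(n) is O(n log n)
  - 9·n⁴ is O(n⁴)

The term 9·nⁿ (O(nⁿ)) grows fastest and dominates all others.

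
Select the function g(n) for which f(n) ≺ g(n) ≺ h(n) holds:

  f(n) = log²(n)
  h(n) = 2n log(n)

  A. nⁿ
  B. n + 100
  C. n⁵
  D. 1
B

We need g(n) with log²(n) = o(g(n)) and g(n) = o(2n log(n)), i.e. O(log² n) ≺ g ≺ O(n log n).
Check each option:
  A. nⁿ — O(nⁿ) does not grow strictly slower than h(n)
  B. n + 100 — O(n) is strictly between O(log² n) and O(n log n) ✓
  C. n⁵ — O(n⁵) does not grow strictly slower than h(n)
  D. 1 — O(1) does not grow strictly faster than f(n)

Only option B (n + 100) lies strictly between.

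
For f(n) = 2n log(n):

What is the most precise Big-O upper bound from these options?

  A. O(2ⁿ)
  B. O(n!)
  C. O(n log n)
C

f(n) = 2n log(n) is O(n log n).
All listed options are valid Big-O bounds (upper bounds),
but O(n log n) is the tightest (smallest valid bound).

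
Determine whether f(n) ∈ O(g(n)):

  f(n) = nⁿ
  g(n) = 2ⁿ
False

f(n) = nⁿ is O(nⁿ), and g(n) = 2ⁿ is O(2ⁿ).
Since O(nⁿ) grows faster than O(2ⁿ), f(n) = O(g(n)) is false.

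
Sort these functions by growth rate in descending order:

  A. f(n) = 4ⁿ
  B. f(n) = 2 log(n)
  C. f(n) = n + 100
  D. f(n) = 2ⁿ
A > D > C > B

Comparing growth rates:
A = 4ⁿ is O(4ⁿ)
D = 2ⁿ is O(2ⁿ)
C = n + 100 is O(n)
B = 2 log(n) is O(log n)

Therefore, the order from fastest to slowest is: A > D > C > B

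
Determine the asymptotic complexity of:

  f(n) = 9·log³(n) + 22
O(log³ n)

The dominant term in 9·log³(n) + 22 is 9·log³(n), which is Θ(log³ n).
Lower-order terms (22) are asymptotically negligible.
Constants are absorbed, so the tightest bound is O(log³ n).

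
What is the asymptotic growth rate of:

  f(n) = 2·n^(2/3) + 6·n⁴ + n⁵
Θ(n⁵)

Order the terms by growth rate: 2·n^(2/3) ≺ 6·n⁴ ≺ n⁵.
The fastest-growing term n⁵ dominates as n → ∞; dropping its constant factor gives Θ(n⁵).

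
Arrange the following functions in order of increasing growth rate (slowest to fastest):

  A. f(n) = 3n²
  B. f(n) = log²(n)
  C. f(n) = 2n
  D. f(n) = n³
B < C < A < D

Comparing growth rates:
B = log²(n) is O(log² n)
C = 2n is O(n)
A = 3n² is O(n²)
D = n³ is O(n³)

Therefore, the order from slowest to fastest is: B < C < A < D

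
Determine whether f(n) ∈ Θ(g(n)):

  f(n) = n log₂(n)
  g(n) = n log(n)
True

f(n) = n log₂(n) and g(n) = n log(n) are both O(n log n).
Since they have the same asymptotic growth rate, f(n) = Θ(g(n)) is true.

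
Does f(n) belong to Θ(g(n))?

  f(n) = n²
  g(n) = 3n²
True

f(n) = n² and g(n) = 3n² are both O(n²).
Since they have the same asymptotic growth rate, f(n) = Θ(g(n)) is true.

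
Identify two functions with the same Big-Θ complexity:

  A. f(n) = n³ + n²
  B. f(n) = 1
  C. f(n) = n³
A and C

Examining each function:
  A. n³ + n² is O(n³)
  B. 1 is O(1)
  C. n³ is O(n³)

Functions A and C both have the same complexity class.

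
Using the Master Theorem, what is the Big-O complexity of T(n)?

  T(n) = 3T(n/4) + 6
Θ(n^log₄(3))

Master Theorem: a = 3, b = 4, f(n) = 6.
Compute the critical exponent d = log₄(3) = 0.792.
Compare f(n) = Θ(1) against n^d:
  k = 0 < d = 0.792, so f(n) = O(n^(d-ε)) — Case 1.
  The recursion cost dominates: T(n) = Θ(n^d) = Θ(n^log₄(3)).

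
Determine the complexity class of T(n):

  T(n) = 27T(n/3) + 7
Θ(n³)

Master Theorem: a = 27, b = 3, f(n) = 7.
Compute the critical exponent d = log₃(27) = 3.
Compare f(n) = Θ(1) against n^d:
  k = 0 < d = 3, so f(n) = O(n^(d-ε)) — Case 1.
  The recursion cost dominates: T(n) = Θ(n^d) = Θ(n³).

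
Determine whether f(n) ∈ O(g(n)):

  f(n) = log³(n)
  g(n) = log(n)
False

f(n) = log³(n) is O(log³ n), and g(n) = log(n) is O(log n).
Since O(log³ n) grows faster than O(log n), f(n) = O(g(n)) is false.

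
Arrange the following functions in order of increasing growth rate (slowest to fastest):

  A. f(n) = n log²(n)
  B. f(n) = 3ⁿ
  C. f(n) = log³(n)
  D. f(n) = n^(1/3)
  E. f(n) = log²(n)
E < C < D < A < B

Comparing growth rates:
E = log²(n) is O(log² n)
C = log³(n) is O(log³ n)
D = n^(1/3) is O(n^(1/3))
A = n log²(n) is O(n log² n)
B = 3ⁿ is O(3ⁿ)

Therefore, the order from slowest to fastest is: E < C < D < A < B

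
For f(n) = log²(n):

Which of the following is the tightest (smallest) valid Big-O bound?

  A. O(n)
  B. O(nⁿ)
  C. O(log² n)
C

f(n) = log²(n) is O(log² n).
All listed options are valid Big-O bounds (upper bounds),
but O(log² n) is the tightest (smallest valid bound).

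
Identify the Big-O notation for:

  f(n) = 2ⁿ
O(2ⁿ)

The dominant term in 2ⁿ is 2ⁿ, which is Θ(2ⁿ).
Constants are absorbed, so the tightest bound is O(2ⁿ).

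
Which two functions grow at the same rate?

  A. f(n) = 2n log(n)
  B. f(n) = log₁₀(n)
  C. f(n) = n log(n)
A and C

Examining each function:
  A. 2n log(n) is O(n log n)
  B. log₁₀(n) is O(log n)
  C. n log(n) is O(n log n)

Functions A and C both have the same complexity class.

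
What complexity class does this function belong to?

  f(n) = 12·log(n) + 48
O(log n)

The dominant term in 12·log(n) + 48 is 12·log(n), which is Θ(log n).
Lower-order terms (48) are asymptotically negligible.
Constants are absorbed, so the tightest bound is O(log n).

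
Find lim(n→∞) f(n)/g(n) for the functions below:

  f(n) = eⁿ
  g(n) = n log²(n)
∞

Since eⁿ (O(eⁿ)) grows faster than n log²(n) (O(n log² n)),
the ratio f(n)/g(n) → ∞ as n → ∞.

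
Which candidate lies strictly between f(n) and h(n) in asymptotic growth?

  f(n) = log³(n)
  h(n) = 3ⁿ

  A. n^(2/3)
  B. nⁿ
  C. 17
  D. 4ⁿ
A

We need g(n) with log³(n) = o(g(n)) and g(n) = o(3ⁿ), i.e. O(log³ n) ≺ g ≺ O(3ⁿ).
Check each option:
  A. n^(2/3) — O(n^(2/3)) is strictly between O(log³ n) and O(3ⁿ) ✓
  B. nⁿ — O(nⁿ) does not grow strictly slower than h(n)
  C. 17 — O(1) does not grow strictly faster than f(n)
  D. 4ⁿ — O(4ⁿ) does not grow strictly slower than h(n)

Only option A (n^(2/3)) lies strictly between.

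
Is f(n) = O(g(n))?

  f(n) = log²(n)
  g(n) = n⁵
True

f(n) = log²(n) is O(log² n), and g(n) = n⁵ is O(n⁵).
Since O(log² n) ⊆ O(n⁵) (f grows no faster than g), f(n) = O(g(n)) is true.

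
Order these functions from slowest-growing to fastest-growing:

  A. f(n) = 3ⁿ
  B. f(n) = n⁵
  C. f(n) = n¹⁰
B < C < A

Comparing growth rates:
B = n⁵ is O(n⁵)
C = n¹⁰ is O(n¹⁰)
A = 3ⁿ is O(3ⁿ)

Therefore, the order from slowest to fastest is: B < C < A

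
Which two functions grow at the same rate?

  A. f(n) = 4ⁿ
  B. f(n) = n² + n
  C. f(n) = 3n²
B and C

Examining each function:
  A. 4ⁿ is O(4ⁿ)
  B. n² + n is O(n²)
  C. 3n² is O(n²)

Functions B and C both have the same complexity class.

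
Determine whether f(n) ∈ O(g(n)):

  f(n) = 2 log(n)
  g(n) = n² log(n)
True

f(n) = 2 log(n) is O(log n), and g(n) = n² log(n) is O(n² log n).
Since O(log n) ⊆ O(n² log n) (f grows no faster than g), f(n) = O(g(n)) is true.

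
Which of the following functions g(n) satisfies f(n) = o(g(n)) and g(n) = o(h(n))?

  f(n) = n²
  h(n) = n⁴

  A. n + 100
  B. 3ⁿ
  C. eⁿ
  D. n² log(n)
D

We need g(n) with n² = o(g(n)) and g(n) = o(n⁴), i.e. O(n²) ≺ g ≺ O(n⁴).
Check each option:
  A. n + 100 — O(n) does not grow strictly faster than f(n)
  B. 3ⁿ — O(3ⁿ) does not grow strictly slower than h(n)
  C. eⁿ — O(eⁿ) does not grow strictly slower than h(n)
  D. n² log(n) — O(n² log n) is strictly between O(n²) and O(n⁴) ✓

Only option D (n² log(n)) lies strictly between.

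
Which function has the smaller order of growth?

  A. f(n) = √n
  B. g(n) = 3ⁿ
A

f(n) = √n is O(√n), while g(n) = 3ⁿ is O(3ⁿ).
Since O(√n) grows slower than O(3ⁿ), f(n) is dominated.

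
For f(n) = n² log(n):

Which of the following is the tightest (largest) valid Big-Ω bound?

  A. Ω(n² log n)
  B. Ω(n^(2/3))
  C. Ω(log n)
A

f(n) = n² log(n) is Ω(n² log n).
All listed options are valid Big-Ω bounds (lower bounds),
but Ω(n² log n) is the tightest (largest valid bound).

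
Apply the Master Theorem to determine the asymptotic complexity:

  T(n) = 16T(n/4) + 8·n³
Θ(n³)

Master Theorem: a = 16, b = 4, f(n) = 8·n³.
Compute the critical exponent d = log₄(16) = 2.
Compare f(n) = Θ(n³) against n^d:
  k = 3 > d = 2, so f(n) = Ω(n^(d+ε)) — Case 3.
  Regularity: a·(n/b)^3/n^3 = a/b^3 = 16/64 < 1 ✓.
  The top-level work dominates: T(n) = Θ(f(n)) = Θ(n³).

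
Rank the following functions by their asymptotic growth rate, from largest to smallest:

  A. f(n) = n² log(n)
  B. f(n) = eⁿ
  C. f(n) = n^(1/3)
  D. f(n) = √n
B > A > D > C

Comparing growth rates:
B = eⁿ is O(eⁿ)
A = n² log(n) is O(n² log n)
D = √n is O(√n)
C = n^(1/3) is O(n^(1/3))

Therefore, the order from fastest to slowest is: B > A > D > C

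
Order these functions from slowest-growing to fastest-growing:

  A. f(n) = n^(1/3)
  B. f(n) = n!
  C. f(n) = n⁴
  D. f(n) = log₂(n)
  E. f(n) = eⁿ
D < A < C < E < B

Comparing growth rates:
D = log₂(n) is O(log n)
A = n^(1/3) is O(n^(1/3))
C = n⁴ is O(n⁴)
E = eⁿ is O(eⁿ)
B = n! is O(n!)

Therefore, the order from slowest to fastest is: D < A < C < E < B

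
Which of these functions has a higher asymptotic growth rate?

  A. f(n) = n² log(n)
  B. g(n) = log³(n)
A

f(n) = n² log(n) is O(n² log n), while g(n) = log³(n) is O(log³ n).
Since O(n² log n) grows faster than O(log³ n), f(n) dominates.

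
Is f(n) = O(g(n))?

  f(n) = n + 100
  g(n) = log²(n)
False

f(n) = n + 100 is O(n), and g(n) = log²(n) is O(log² n).
Since O(n) grows faster than O(log² n), f(n) = O(g(n)) is false.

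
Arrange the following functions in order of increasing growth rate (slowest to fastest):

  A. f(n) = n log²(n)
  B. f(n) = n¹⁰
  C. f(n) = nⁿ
A < B < C

Comparing growth rates:
A = n log²(n) is O(n log² n)
B = n¹⁰ is O(n¹⁰)
C = nⁿ is O(nⁿ)

Therefore, the order from slowest to fastest is: A < B < C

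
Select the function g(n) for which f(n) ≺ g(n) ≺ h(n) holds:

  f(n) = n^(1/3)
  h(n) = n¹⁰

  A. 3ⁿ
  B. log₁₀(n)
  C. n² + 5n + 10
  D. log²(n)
C

We need g(n) with n^(1/3) = o(g(n)) and g(n) = o(n¹⁰), i.e. O(n^(1/3)) ≺ g ≺ O(n¹⁰).
Check each option:
  A. 3ⁿ — O(3ⁿ) does not grow strictly slower than h(n)
  B. log₁₀(n) — O(log n) does not grow strictly faster than f(n)
  C. n² + 5n + 10 — O(n²) is strictly between O(n^(1/3)) and O(n¹⁰) ✓
  D. log²(n) — O(log² n) does not grow strictly faster than f(n)

Only option C (n² + 5n + 10) lies strictly between.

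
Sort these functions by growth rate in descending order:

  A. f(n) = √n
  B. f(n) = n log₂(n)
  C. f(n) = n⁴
C > B > A

Comparing growth rates:
C = n⁴ is O(n⁴)
B = n log₂(n) is O(n log n)
A = √n is O(√n)

Therefore, the order from fastest to slowest is: C > B > A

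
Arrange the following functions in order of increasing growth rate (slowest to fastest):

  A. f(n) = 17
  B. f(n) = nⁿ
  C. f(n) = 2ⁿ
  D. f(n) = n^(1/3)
A < D < C < B

Comparing growth rates:
A = 17 is O(1)
D = n^(1/3) is O(n^(1/3))
C = 2ⁿ is O(2ⁿ)
B = nⁿ is O(nⁿ)

Therefore, the order from slowest to fastest is: A < D < C < B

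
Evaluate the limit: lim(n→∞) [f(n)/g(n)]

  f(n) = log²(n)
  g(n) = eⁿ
0

Since log²(n) (O(log² n)) grows slower than eⁿ (O(eⁿ)),
the ratio f(n)/g(n) → 0 as n → ∞.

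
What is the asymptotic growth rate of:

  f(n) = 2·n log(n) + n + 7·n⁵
Θ(n⁵)

Order the terms by growth rate: n ≺ 2·n log(n) ≺ 7·n⁵.
The fastest-growing term 7·n⁵ dominates as n → ∞; dropping its constant factor gives Θ(n⁵).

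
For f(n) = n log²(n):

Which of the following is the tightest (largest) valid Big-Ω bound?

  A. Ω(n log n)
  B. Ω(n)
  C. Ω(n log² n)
C

f(n) = n log²(n) is Ω(n log² n).
All listed options are valid Big-Ω bounds (lower bounds),
but Ω(n log² n) is the tightest (largest valid bound).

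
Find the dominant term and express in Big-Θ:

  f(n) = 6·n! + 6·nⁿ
Θ(nⁿ)

Order the terms by growth rate: 6·n! ≺ 6·nⁿ.
The fastest-growing term 6·nⁿ dominates as n → ∞; dropping its constant factor gives Θ(nⁿ).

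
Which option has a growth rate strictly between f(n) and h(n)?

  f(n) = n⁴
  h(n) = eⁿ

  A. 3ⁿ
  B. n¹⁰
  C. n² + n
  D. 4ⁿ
B

We need g(n) with n⁴ = o(g(n)) and g(n) = o(eⁿ), i.e. O(n⁴) ≺ g ≺ O(eⁿ).
Check each option:
  A. 3ⁿ — O(3ⁿ) does not grow strictly slower than h(n)
  B. n¹⁰ — O(n¹⁰) is strictly between O(n⁴) and O(eⁿ) ✓
  C. n² + n — O(n²) does not grow strictly faster than f(n)
  D. 4ⁿ — O(4ⁿ) does not grow strictly slower than h(n)

Only option B (n¹⁰) lies strictly between.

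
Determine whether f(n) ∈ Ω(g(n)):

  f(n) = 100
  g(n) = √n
False

f(n) = 100 is O(1), and g(n) = √n is O(√n).
Since O(1) grows slower than O(√n), f(n) = Ω(g(n)) is false.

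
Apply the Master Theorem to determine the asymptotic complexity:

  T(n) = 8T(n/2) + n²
Θ(n³)

Master Theorem: a = 8, b = 2, f(n) = n².
Compute the critical exponent d = log₂(8) = 3.
Compare f(n) = Θ(n²) against n^d:
  k = 2 < d = 3, so f(n) = O(n^(d-ε)) — Case 1.
  The recursion cost dominates: T(n) = Θ(n^d) = Θ(n³).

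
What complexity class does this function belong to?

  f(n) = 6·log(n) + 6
O(log n)

The dominant term in 6·log(n) + 6 is 6·log(n), which is Θ(log n).
Lower-order terms (6) are asymptotically negligible.
Constants are absorbed, so the tightest bound is O(log n).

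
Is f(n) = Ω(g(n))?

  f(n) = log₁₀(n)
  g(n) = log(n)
True

f(n) = log₁₀(n) and g(n) = log(n) are both O(log n).
Big-Ω permits equal growth rates (f ≥ c·g for some c > 0), so f(n) = Ω(g(n)) is true.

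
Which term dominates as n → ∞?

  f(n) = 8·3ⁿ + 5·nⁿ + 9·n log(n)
5·nⁿ

Looking at each term:
  - 8·3ⁿ is O(3ⁿ)
  - 5·nⁿ is O(nⁿ)
  - 9·n log(n) is O(n log n)

The term 5·nⁿ (O(nⁿ)) grows fastest and dominates all others.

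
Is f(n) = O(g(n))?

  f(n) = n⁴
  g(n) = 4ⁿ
True

f(n) = n⁴ is O(n⁴), and g(n) = 4ⁿ is O(4ⁿ).
Since O(n⁴) ⊆ O(4ⁿ) (f grows no faster than g), f(n) = O(g(n)) is true.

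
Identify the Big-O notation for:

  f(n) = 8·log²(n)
O(log² n)

The dominant term in 8·log²(n) is 8·log²(n), which is Θ(log² n).
Constants are absorbed, so the tightest bound is O(log² n).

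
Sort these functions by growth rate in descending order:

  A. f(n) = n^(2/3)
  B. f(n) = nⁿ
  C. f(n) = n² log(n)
B > C > A

Comparing growth rates:
B = nⁿ is O(nⁿ)
C = n² log(n) is O(n² log n)
A = n^(2/3) is O(n^(2/3))

Therefore, the order from fastest to slowest is: B > C > A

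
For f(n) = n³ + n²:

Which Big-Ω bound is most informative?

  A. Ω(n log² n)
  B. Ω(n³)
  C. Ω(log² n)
B

f(n) = n³ + n² is Ω(n³).
All listed options are valid Big-Ω bounds (lower bounds),
but Ω(n³) is the tightest (largest valid bound).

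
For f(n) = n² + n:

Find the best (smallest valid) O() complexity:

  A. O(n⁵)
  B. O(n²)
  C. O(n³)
B

f(n) = n² + n is O(n²).
All listed options are valid Big-O bounds (upper bounds),
but O(n²) is the tightest (smallest valid bound).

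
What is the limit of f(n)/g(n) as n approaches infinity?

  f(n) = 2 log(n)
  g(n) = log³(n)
0

Since 2 log(n) (O(log n)) grows slower than log³(n) (O(log³ n)),
the ratio f(n)/g(n) → 0 as n → ∞.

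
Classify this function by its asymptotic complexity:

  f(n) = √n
O(√n)

The dominant term in √n is √n, which is Θ(√n).
Constants are absorbed, so the tightest bound is O(√n).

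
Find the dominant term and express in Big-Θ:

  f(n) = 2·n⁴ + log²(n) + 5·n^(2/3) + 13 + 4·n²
Θ(n⁴)

Order the terms by growth rate: 13 ≺ log²(n) ≺ 5·n^(2/3) ≺ 4·n² ≺ 2·n⁴.
The fastest-growing term 2·n⁴ dominates as n → ∞; dropping its constant factor gives Θ(n⁴).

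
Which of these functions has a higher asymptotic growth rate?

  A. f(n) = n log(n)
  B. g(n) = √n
A

f(n) = n log(n) is O(n log n), while g(n) = √n is O(√n).
Since O(n log n) grows faster than O(√n), f(n) dominates.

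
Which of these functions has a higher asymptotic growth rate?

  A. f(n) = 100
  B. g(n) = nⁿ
B

f(n) = 100 is O(1), while g(n) = nⁿ is O(nⁿ).
Since O(nⁿ) grows faster than O(1), g(n) dominates.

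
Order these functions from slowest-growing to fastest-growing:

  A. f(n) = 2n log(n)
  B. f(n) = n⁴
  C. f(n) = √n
C < A < B

Comparing growth rates:
C = √n is O(√n)
A = 2n log(n) is O(n log n)
B = n⁴ is O(n⁴)

Therefore, the order from slowest to fastest is: C < A < B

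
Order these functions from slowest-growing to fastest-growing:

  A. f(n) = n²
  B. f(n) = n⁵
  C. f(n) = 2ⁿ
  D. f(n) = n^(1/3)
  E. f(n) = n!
D < A < B < C < E

Comparing growth rates:
D = n^(1/3) is O(n^(1/3))
A = n² is O(n²)
B = n⁵ is O(n⁵)
C = 2ⁿ is O(2ⁿ)
E = n! is O(n!)

Therefore, the order from slowest to fastest is: D < A < B < C < E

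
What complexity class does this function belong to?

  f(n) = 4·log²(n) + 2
O(log² n)

The dominant term in 4·log²(n) + 2 is 4·log²(n), which is Θ(log² n).
Lower-order terms (2) are asymptotically negligible.
Constants are absorbed, so the tightest bound is O(log² n).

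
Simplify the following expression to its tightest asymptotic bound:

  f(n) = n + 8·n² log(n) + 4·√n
Θ(n² log n)

Order the terms by growth rate: 4·√n ≺ n ≺ 8·n² log(n).
The fastest-growing term 8·n² log(n) dominates as n → ∞; dropping its constant factor gives Θ(n² log n).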